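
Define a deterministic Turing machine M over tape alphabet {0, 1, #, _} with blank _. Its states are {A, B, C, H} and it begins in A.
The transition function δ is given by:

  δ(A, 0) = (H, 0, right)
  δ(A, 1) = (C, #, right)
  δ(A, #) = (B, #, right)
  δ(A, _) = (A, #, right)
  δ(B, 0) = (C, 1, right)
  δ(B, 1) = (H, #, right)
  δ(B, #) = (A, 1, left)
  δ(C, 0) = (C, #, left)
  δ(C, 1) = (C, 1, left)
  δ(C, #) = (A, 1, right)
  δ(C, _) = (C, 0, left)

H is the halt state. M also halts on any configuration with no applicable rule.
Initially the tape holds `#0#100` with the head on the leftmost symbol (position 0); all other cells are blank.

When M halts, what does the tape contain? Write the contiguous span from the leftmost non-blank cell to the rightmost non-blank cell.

A | [#]0#100__   read # → write #, move right, go to B
B | #[0]#100__   read 0 → write 1, move right, go to C
C | #1[#]100__   read # → write 1, move right, go to A
A | #11[1]00__   read 1 → write #, move right, go to C
C | #11#[0]0__   read 0 → write #, move left, go to C
C | #11[#]#0__   read # → write 1, move right, go to A
A | #111[#]0__   read # → write #, move right, go to B
B | #111#[0]__   read 0 → write 1, move right, go to C
C | #111#1[_]_   read _ → write 0, move left, go to C
C | #111#[1]0_   read 1 → write 1, move left, go to C
C | #111[#]10_   read # → write 1, move right, go to A
A | #1111[1]0_   read 1 → write #, move right, go to C
C | #1111#[0]_   read 0 → write #, move left, go to C
C | #1111[#]#_   read # → write 1, move right, go to A
A | #11111[#]_   read # → write #, move right, go to B
B | #11111#[_]
The non-blank tape span at halt is #11111#.

#11111#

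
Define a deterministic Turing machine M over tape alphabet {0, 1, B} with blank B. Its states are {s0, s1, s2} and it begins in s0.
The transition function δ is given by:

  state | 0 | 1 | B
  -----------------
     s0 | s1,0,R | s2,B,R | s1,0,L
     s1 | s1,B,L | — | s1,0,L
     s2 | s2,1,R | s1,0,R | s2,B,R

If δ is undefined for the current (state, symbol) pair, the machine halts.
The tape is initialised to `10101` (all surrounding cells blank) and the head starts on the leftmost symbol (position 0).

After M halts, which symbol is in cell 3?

B

s0 | [1]0101   read 1 → write B, move R, go to s2
s2 | B[0]101   read 0 → write 1, move R, go to s2
s2 | B1[1]01   read 1 → write 0, move R, go to s1
s1 | B10[0]1   read 0 → write B, move L, go to s1
s1 | B1[0]B1   read 0 → write B, move L, go to s1
s1 | B[1]BB1
Cell 3 holds B when M halts.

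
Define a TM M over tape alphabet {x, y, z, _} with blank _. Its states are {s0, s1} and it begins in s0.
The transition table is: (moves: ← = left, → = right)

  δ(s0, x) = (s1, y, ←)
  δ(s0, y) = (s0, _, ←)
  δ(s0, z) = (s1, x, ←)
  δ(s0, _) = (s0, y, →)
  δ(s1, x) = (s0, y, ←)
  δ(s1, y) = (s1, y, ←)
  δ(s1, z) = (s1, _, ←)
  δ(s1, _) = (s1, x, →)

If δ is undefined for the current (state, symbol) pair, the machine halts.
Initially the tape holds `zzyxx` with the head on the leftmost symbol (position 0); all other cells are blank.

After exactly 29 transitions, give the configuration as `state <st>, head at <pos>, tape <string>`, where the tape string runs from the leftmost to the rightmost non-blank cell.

state s0, head at -5, tape y______zyxx

state=s0 head=0 tape=______[z]zyxx   (s0,z)→(s1,x,←)
state=s1 head=-1 tape=_____[_]xzyxx   (s1,_)→(s1,x,→)
state=s1 head=0 tape=_____x[x]zyxx   (s1,x)→(s0,y,←)
state=s0 head=-1 tape=_____[x]yzyxx   (s0,x)→(s1,y,←)
state=s1 head=-2 tape=____[_]yyzyxx   (s1,_)→(s1,x,→)
state=s1 head=-1 tape=____x[y]yzyxx   (s1,y)→(s1,y,←)
state=s1 head=-2 tape=____[x]yyzyxx   (s1,x)→(s0,y,←)
state=s0 head=-3 tape=___[_]yyyzyxx   (s0,_)→(s0,y,→)
state=s0 head=-2 tape=___y[y]yyzyxx   (s0,y)→(s0,_,←)
state=s0 head=-3 tape=___[y]_yyzyxx   (s0,y)→(s0,_,←)
state=s0 head=-4 tape=__[_]__yyzyxx   (s0,_)→(s0,y,→)
state=s0 head=-3 tape=__y[_]_yyzyxx   (s0,_)→(s0,y,→)
state=s0 head=-2 tape=__yy[_]yyzyxx   (s0,_)→(s0,y,→)
state=s0 head=-1 tape=__yyy[y]yzyxx   (s0,y)→(s0,_,←)
state=s0 head=-2 tape=__yy[y]_yzyxx   (s0,y)→(s0,_,←)
state=s0 head=-3 tape=__y[y]__yzyxx   (s0,y)→(s0,_,←)
state=s0 head=-4 tape=__[y]___yzyxx   (s0,y)→(s0,_,←)
state=s0 head=-5 tape=_[_]____yzyxx   (s0,_)→(s0,y,→)
state=s0 head=-4 tape=_y[_]___yzyxx   (s0,_)→(s0,y,→)
state=s0 head=-3 tape=_yy[_]__yzyxx   (s0,_)→(s0,y,→)
state=s0 head=-2 tape=_yyy[_]_yzyxx   (s0,_)→(s0,y,→)
state=s0 head=-1 tape=_yyyy[_]yzyxx   (s0,_)→(s0,y,→)
state=s0 head=0 tape=_yyyyy[y]zyxx   (s0,y)→(s0,_,←)
state=s0 head=-1 tape=_yyyy[y]_zyxx   (s0,y)→(s0,_,←)
state=s0 head=-2 tape=_yyy[y]__zyxx   (s0,y)→(s0,_,←)
state=s0 head=-3 tape=_yy[y]___zyxx   (s0,y)→(s0,_,←)
state=s0 head=-4 tape=_y[y]____zyxx   (s0,y)→(s0,_,←)
state=s0 head=-5 tape=_[y]_____zyxx   (s0,y)→(s0,_,←)
state=s0 head=-6 tape=[_]______zyxx   (s0,_)→(s0,y,→)
state=s0 head=-5 tape=y[_]_____zyxx
After 29 steps: state s0, head at -5, tape y______zyxx.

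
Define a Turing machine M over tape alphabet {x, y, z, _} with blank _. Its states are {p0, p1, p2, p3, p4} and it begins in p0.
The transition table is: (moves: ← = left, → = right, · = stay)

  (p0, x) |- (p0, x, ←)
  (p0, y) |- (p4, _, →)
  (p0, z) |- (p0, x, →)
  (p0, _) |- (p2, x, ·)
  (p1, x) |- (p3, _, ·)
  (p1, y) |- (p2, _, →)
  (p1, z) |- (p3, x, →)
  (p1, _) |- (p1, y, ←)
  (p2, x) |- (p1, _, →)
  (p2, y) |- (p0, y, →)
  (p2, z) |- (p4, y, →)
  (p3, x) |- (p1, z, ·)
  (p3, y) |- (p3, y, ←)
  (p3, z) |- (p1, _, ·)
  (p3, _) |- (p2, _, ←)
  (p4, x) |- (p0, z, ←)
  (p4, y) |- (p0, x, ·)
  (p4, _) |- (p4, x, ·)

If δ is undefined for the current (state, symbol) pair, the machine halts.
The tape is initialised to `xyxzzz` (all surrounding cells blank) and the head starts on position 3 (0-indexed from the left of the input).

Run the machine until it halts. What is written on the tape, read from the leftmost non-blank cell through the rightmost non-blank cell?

state=p0 head=3 tape=xyx[z]zz__   (p0,z)→(p0,x,→)
state=p0 head=4 tape=xyxx[z]z__   (p0,z)→(p0,x,→)
state=p0 head=5 tape=xyxxx[z]__   (p0,z)→(p0,x,→)
state=p0 head=6 tape=xyxxxx[_]_   (p0,_)→(p2,x,·)
state=p2 head=6 tape=xyxxxx[x]_   (p2,x)→(p1,_,→)
state=p1 head=7 tape=xyxxxx_[_]   (p1,_)→(p1,y,←)
state=p1 head=6 tape=xyxxxx[_]y   (p1,_)→(p1,y,←)
state=p1 head=5 tape=xyxxx[x]yy   (p1,x)→(p3,_,·)
state=p3 head=5 tape=xyxxx[_]yy   (p3,_)→(p2,_,←)
state=p2 head=4 tape=xyxx[x]_yy   (p2,x)→(p1,_,→)
state=p1 head=5 tape=xyxx_[_]yy   (p1,_)→(p1,y,←)
state=p1 head=4 tape=xyxx[_]yyy   (p1,_)→(p1,y,←)
state=p1 head=3 tape=xyx[x]yyyy   (p1,x)→(p3,_,·)
state=p3 head=3 tape=xyx[_]yyyy   (p3,_)→(p2,_,←)
state=p2 head=2 tape=xy[x]_yyyy   (p2,x)→(p1,_,→)
state=p1 head=3 tape=xy_[_]yyyy   (p1,_)→(p1,y,←)
state=p1 head=2 tape=xy[_]yyyyy   (p1,_)→(p1,y,←)
state=p1 head=1 tape=x[y]yyyyyy   (p1,y)→(p2,_,→)
state=p2 head=2 tape=x_[y]yyyyy   (p2,y)→(p0,y,→)
state=p0 head=3 tape=x_y[y]yyyy   (p0,y)→(p4,_,→)
state=p4 head=4 tape=x_y_[y]yyy   (p4,y)→(p0,x,·)
state=p0 head=4 tape=x_y_[x]yyy   (p0,x)→(p0,x,←)
state=p0 head=3 tape=x_y[_]xyyy   (p0,_)→(p2,x,·)
state=p2 head=3 tape=x_y[x]xyyy   (p2,x)→(p1,_,→)
state=p1 head=4 tape=x_y_[x]yyy   (p1,x)→(p3,_,·)
state=p3 head=4 tape=x_y_[_]yyy   (p3,_)→(p2,_,←)
state=p2 head=3 tape=x_y[_]_yyy
The non-blank tape span at halt is x_y__yyy.

x_y__yyy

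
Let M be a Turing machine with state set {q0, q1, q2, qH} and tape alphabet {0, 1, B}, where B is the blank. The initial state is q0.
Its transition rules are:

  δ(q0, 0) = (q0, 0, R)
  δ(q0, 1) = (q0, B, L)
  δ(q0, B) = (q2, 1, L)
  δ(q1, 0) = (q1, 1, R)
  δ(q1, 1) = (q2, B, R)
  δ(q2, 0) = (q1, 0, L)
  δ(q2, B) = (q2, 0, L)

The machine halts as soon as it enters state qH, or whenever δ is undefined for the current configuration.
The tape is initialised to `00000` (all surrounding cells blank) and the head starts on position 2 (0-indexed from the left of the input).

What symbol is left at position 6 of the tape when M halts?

0

q0 | 00[0]00BB   read 0 → write 0, move R, go to q0
q0 | 000[0]0BB   read 0 → write 0, move R, go to q0
q0 | 0000[0]BB   read 0 → write 0, move R, go to q0
q0 | 00000[B]B   read B → write 1, move L, go to q2
q2 | 0000[0]1B   read 0 → write 0, move L, go to q1
q1 | 000[0]01B   read 0 → write 1, move R, go to q1
q1 | 0001[0]1B   read 0 → write 1, move R, go to q1
q1 | 00011[1]B   read 1 → write B, move R, go to q2
q2 | 00011B[B]   read B → write 0, move L, go to q2
q2 | 00011[B]0   read B → write 0, move L, go to q2
q2 | 0001[1]00
Cell 6 holds 0 when M halts.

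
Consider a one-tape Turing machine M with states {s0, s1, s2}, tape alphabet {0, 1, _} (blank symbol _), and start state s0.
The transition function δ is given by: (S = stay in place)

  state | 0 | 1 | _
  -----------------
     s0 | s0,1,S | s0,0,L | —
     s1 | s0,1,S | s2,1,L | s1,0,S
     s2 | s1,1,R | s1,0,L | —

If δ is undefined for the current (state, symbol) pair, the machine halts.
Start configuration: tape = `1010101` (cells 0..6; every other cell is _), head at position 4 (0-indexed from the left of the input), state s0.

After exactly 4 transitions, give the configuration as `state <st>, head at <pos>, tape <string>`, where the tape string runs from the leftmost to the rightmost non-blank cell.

state s0, head at 1, tape 1000001

state=s0 head=4 tape=1010[1]01   (s0,1)→(s0,0,L)
state=s0 head=3 tape=101[0]001   (s0,0)→(s0,1,S)
state=s0 head=3 tape=101[1]001   (s0,1)→(s0,0,L)
state=s0 head=2 tape=10[1]0001   (s0,1)→(s0,0,L)
state=s0 head=1 tape=1[0]00001
After 4 steps: state s0, head at 1, tape 1000001.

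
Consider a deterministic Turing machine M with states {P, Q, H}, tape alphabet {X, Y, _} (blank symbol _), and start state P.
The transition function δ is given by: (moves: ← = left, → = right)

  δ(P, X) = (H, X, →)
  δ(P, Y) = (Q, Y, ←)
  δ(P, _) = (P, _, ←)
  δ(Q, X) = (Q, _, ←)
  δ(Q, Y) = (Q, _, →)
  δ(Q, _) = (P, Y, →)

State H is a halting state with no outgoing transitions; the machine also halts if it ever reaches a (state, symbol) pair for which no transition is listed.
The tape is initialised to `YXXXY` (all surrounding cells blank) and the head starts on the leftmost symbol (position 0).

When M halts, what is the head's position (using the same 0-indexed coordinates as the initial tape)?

P | _[Y]XXXY   read Y → write Y, move ←, go to Q
Q | [_]YXXXY   read _ → write Y, move →, go to P
P | Y[Y]XXXY   read Y → write Y, move ←, go to Q
Q | [Y]YXXXY   read Y → write _, move →, go to Q
Q | _[Y]XXXY   read Y → write _, move →, go to Q
Q | __[X]XXY   read X → write _, move ←, go to Q
Q | _[_]_XXY   read _ → write Y, move →, go to P
P | _Y[_]XXY   read _ → write _, move ←, go to P
P | _[Y]_XXY   read Y → write Y, move ←, go to Q
Q | [_]Y_XXY   read _ → write Y, move →, go to P
P | Y[Y]_XXY   read Y → write Y, move ←, go to Q
Q | [Y]Y_XXY   read Y → write _, move →, go to Q
Q | _[Y]_XXY   read Y → write _, move →, go to Q
Q | __[_]XXY   read _ → write Y, move →, go to P
P | __Y[X]XY   read X → write X, move →, go to H
H | __YX[X]Y
At halt the head is at cell 3.

3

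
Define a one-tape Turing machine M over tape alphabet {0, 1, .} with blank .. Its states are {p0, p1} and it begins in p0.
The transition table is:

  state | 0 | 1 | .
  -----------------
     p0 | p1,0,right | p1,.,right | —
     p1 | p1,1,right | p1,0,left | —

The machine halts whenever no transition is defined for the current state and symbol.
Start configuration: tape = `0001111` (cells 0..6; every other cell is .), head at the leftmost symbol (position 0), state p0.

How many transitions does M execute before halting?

p0 | .[0]001111   read 0 → write 0, move right, go to p1
p1 | .0[0]01111   read 0 → write 1, move right, go to p1
p1 | .01[0]1111   read 0 → write 1, move right, go to p1
p1 | .011[1]111   read 1 → write 0, move left, go to p1
p1 | .01[1]0111   read 1 → write 0, move left, go to p1
p1 | .0[1]00111   read 1 → write 0, move left, go to p1
p1 | .[0]000111   read 0 → write 1, move right, go to p1
p1 | .1[0]00111   read 0 → write 1, move right, go to p1
p1 | .11[0]0111   read 0 → write 1, move right, go to p1
p1 | .111[0]111   read 0 → write 1, move right, go to p1
p1 | .1111[1]11   read 1 → write 0, move left, go to p1
p1 | .111[1]011   read 1 → write 0, move left, go to p1
p1 | .11[1]0011   read 1 → write 0, move left, go to p1
p1 | .1[1]00011   read 1 → write 0, move left, go to p1
p1 | .[1]000011   read 1 → write 0, move left, go to p1
p1 | [.]0000011
M halts after 15 transitions.

15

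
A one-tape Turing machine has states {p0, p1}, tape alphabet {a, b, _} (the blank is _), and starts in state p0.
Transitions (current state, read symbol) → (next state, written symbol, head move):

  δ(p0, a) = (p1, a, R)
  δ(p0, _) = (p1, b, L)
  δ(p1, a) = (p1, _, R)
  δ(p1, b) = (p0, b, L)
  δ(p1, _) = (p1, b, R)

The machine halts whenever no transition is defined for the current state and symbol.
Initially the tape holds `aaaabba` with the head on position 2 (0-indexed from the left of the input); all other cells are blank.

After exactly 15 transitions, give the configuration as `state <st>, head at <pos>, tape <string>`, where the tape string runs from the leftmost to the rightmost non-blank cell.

state p0, head at -1, tape bbbbbbba

state=p0 head=2 tape=_aa[a]abba   (p0,a)→(p1,a,R)
state=p1 head=3 tape=_aaa[a]bba   (p1,a)→(p1,_,R)
state=p1 head=4 tape=_aaa_[b]ba   (p1,b)→(p0,b,L)
state=p0 head=3 tape=_aaa[_]bba   (p0,_)→(p1,b,L)
state=p1 head=2 tape=_aa[a]bbba   (p1,a)→(p1,_,R)
state=p1 head=3 tape=_aa_[b]bba   (p1,b)→(p0,b,L)
state=p0 head=2 tape=_aa[_]bbba   (p0,_)→(p1,b,L)
state=p1 head=1 tape=_a[a]bbbba   (p1,a)→(p1,_,R)
state=p1 head=2 tape=_a_[b]bbba   (p1,b)→(p0,b,L)
state=p0 head=1 tape=_a[_]bbbba   (p0,_)→(p1,b,L)
state=p1 head=0 tape=_[a]bbbbba   (p1,a)→(p1,_,R)
state=p1 head=1 tape=__[b]bbbba   (p1,b)→(p0,b,L)
state=p0 head=0 tape=_[_]bbbbba   (p0,_)→(p1,b,L)
state=p1 head=-1 tape=[_]bbbbbba   (p1,_)→(p1,b,R)
state=p1 head=0 tape=b[b]bbbbba   (p1,b)→(p0,b,L)
state=p0 head=-1 tape=[b]bbbbbba
After 15 steps: state p0, head at -1, tape bbbbbbba.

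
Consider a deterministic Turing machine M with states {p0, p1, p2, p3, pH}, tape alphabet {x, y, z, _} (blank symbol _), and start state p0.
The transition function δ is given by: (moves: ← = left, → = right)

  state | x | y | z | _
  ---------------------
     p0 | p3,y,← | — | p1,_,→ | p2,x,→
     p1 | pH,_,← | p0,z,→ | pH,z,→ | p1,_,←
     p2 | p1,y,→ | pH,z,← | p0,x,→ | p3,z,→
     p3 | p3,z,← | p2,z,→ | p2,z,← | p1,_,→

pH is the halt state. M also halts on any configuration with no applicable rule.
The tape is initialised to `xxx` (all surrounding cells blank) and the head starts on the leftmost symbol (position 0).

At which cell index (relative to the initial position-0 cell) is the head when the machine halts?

p0 | _[x]xx____   read x → write y, move ←, go to p3
p3 | [_]yxx____   read _ → write _, move →, go to p1
p1 | _[y]xx____   read y → write z, move →, go to p0
p0 | _z[x]x____   read x → write y, move ←, go to p3
p3 | _[z]yx____   read z → write z, move ←, go to p2
p2 | [_]zyx____   read _ → write z, move →, go to p3
p3 | z[z]yx____   read z → write z, move ←, go to p2
p2 | [z]zyx____   read z → write x, move →, go to p0
p0 | x[z]yx____   read z → write _, move →, go to p1
p1 | x_[y]x____   read y → write z, move →, go to p0
p0 | x_z[x]____   read x → write y, move ←, go to p3
p3 | x_[z]y____   read z → write z, move ←, go to p2
p2 | x[_]zy____   read _ → write z, move →, go to p3
p3 | xz[z]y____   read z → write z, move ←, go to p2
p2 | x[z]zy____   read z → write x, move →, go to p0
p0 | xx[z]y____   read z → write _, move →, go to p1
p1 | xx_[y]____   read y → write z, move →, go to p0
p0 | xx_z[_]___   read _ → write x, move →, go to p2
p2 | xx_zx[_]__   read _ → write z, move →, go to p3
p3 | xx_zxz[_]_   read _ → write _, move →, go to p1
p1 | xx_zxz_[_]   read _ → write _, move ←, go to p1
p1 | xx_zxz[_]_   read _ → write _, move ←, go to p1
p1 | xx_zx[z]__   read z → write z, move →, go to pH
pH | xx_zxz[_]_
At halt the head is at cell 5.

5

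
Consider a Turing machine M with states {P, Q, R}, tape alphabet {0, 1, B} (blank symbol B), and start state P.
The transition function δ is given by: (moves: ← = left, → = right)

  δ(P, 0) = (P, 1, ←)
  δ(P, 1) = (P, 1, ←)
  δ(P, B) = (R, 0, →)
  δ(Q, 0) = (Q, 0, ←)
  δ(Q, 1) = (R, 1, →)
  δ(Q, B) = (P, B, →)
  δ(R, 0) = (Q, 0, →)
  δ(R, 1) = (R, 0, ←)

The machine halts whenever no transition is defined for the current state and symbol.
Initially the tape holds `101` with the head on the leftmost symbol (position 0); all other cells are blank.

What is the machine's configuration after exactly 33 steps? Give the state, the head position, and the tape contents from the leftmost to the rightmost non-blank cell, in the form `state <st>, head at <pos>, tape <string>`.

P | BBBBB[1]01   read 1 → write 1, move ←, go to P
P | BBBB[B]101   read B → write 0, move →, go to R
R | BBBB0[1]01   read 1 → write 0, move ←, go to R
R | BBBB[0]001   read 0 → write 0, move →, go to Q
Q | BBBB0[0]01   read 0 → write 0, move ←, go to Q
Q | BBBB[0]001   read 0 → write 0, move ←, go to Q
Q | BBB[B]0001   read B → write B, move →, go to P
P | BBBB[0]001   read 0 → write 1, move ←, go to P
P | BBB[B]1001   read B → write 0, move →, go to R
R | BBB0[1]001   read 1 → write 0, move ←, go to R
R | BBB[0]0001   read 0 → write 0, move →, go to Q
Q | BBB0[0]001   read 0 → write 0, move ←, go to Q
Q | BBB[0]0001   read 0 → write 0, move ←, go to Q
Q | BB[B]00001   read B → write B, move →, go to P
P | BBB[0]0001   read 0 → write 1, move ←, go to P
P | BB[B]10001   read B → write 0, move →, go to R
R | BB0[1]0001   read 1 → write 0, move ←, go to R
R | BB[0]00001   read 0 → write 0, move →, go to Q
Q | BB0[0]0001   read 0 → write 0, move ←, go to Q
Q | BB[0]00001   read 0 → write 0, move ←, go to Q
Q | B[B]000001   read B → write B, move →, go to P
P | BB[0]00001   read 0 → write 1, move ←, go to P
P | B[B]100001   read B → write 0, move →, go to R
R | B0[1]00001   read 1 → write 0, move ←, go to R
R | B[0]000001   read 0 → write 0, move →, go to Q
Q | B0[0]00001   read 0 → write 0, move ←, go to Q
Q | B[0]000001   read 0 → write 0, move ←, go to Q
Q | [B]0000001   read B → write B, move →, go to P
P | B[0]000001   read 0 → write 1, move ←, go to P
P | [B]1000001   read B → write 0, move →, go to R
R | 0[1]000001   read 1 → write 0, move ←, go to R
R | [0]0000001   read 0 → write 0, move →, go to Q
Q | 0[0]000001   read 0 → write 0, move ←, go to Q
Q | [0]0000001
After 33 steps: state Q, head at -5, tape 00000001.

state Q, head at -5, tape 00000001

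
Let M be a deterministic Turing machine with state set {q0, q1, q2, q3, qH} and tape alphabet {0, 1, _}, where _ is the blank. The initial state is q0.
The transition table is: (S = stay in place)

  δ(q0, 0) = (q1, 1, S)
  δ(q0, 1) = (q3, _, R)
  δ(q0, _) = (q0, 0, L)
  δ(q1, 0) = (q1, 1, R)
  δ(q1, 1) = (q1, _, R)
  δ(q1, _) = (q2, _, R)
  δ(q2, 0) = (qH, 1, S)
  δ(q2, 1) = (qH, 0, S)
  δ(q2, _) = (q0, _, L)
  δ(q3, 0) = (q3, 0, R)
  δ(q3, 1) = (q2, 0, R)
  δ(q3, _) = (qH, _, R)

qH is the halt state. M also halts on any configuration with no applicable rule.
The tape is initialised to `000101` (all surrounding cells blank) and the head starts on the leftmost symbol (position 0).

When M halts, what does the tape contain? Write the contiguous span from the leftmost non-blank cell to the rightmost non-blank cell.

q0 | [0]00101___   read 0 → write 1, move S, go to q1
q1 | [1]00101___   read 1 → write _, move R, go to q1
q1 | _[0]0101___   read 0 → write 1, move R, go to q1
q1 | _1[0]101___   read 0 → write 1, move R, go to q1
q1 | _11[1]01___   read 1 → write _, move R, go to q1
q1 | _11_[0]1___   read 0 → write 1, move R, go to q1
q1 | _11_1[1]___   read 1 → write _, move R, go to q1
q1 | _11_1_[_]__   read _ → write _, move R, go to q2
q2 | _11_1__[_]_   read _ → write _, move L, go to q0
q0 | _11_1_[_]__   read _ → write 0, move L, go to q0
q0 | _11_1[_]0__   read _ → write 0, move L, go to q0
q0 | _11_[1]00__   read 1 → write _, move R, go to q3
q3 | _11__[0]0__   read 0 → write 0, move R, go to q3
q3 | _11__0[0]__   read 0 → write 0, move R, go to q3
q3 | _11__00[_]_   read _ → write _, move R, go to qH
qH | _11__00_[_]
The non-blank tape span at halt is 11__00.

11__00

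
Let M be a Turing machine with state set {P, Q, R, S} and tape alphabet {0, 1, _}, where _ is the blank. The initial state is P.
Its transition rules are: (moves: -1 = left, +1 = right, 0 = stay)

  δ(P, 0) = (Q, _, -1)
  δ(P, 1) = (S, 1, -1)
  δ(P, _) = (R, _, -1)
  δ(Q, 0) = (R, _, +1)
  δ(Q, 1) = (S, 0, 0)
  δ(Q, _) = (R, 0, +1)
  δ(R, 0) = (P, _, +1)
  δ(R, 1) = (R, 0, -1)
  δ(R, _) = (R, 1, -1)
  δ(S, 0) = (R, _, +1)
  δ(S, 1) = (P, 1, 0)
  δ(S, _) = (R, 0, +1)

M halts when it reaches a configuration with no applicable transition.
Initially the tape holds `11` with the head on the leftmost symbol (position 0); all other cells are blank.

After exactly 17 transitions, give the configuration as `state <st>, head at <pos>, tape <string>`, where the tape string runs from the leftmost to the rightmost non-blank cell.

state=P head=0 tape=_[1]1   (P,1)→(S,1,-1)
state=S head=-1 tape=[_]11   (S,_)→(R,0,+1)
state=R head=0 tape=0[1]1   (R,1)→(R,0,-1)
state=R head=-1 tape=[0]01   (R,0)→(P,_,+1)
state=P head=0 tape=_[0]1   (P,0)→(Q,_,-1)
state=Q head=-1 tape=[_]_1   (Q,_)→(R,0,+1)
state=R head=0 tape=0[_]1   (R,_)→(R,1,-1)
state=R head=-1 tape=[0]11   (R,0)→(P,_,+1)
state=P head=0 tape=_[1]1   (P,1)→(S,1,-1)
state=S head=-1 tape=[_]11   (S,_)→(R,0,+1)
state=R head=0 tape=0[1]1   (R,1)→(R,0,-1)
state=R head=-1 tape=[0]01   (R,0)→(P,_,+1)
state=P head=0 tape=_[0]1   (P,0)→(Q,_,-1)
state=Q head=-1 tape=[_]_1   (Q,_)→(R,0,+1)
state=R head=0 tape=0[_]1   (R,_)→(R,1,-1)
state=R head=-1 tape=[0]11   (R,0)→(P,_,+1)
state=P head=0 tape=_[1]1   (P,1)→(S,1,-1)
state=S head=-1 tape=[_]11
After 17 steps: state S, head at -1, tape 11.

state S, head at -1, tape 11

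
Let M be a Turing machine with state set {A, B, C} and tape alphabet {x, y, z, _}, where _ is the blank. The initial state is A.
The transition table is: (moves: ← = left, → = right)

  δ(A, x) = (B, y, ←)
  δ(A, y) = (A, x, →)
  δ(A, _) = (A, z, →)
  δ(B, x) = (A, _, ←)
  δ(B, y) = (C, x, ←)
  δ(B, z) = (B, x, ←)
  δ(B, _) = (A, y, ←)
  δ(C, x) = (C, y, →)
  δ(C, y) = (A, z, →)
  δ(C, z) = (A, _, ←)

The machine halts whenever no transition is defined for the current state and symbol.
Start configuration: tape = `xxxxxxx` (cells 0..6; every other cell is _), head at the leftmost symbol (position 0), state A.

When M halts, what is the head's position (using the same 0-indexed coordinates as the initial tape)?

-4

A | ____[x]xxxxxx   read x → write y, move ←, go to B
B | ___[_]yxxxxxx   read _ → write y, move ←, go to A
A | __[_]yyxxxxxx   read _ → write z, move →, go to A
A | __z[y]yxxxxxx   read y → write x, move →, go to A
A | __zx[y]xxxxxx   read y → write x, move →, go to A
A | __zxx[x]xxxxx   read x → write y, move ←, go to B
B | __zx[x]yxxxxx   read x → write _, move ←, go to A
A | __z[x]_yxxxxx   read x → write y, move ←, go to B
B | __[z]y_yxxxxx   read z → write x, move ←, go to B
B | _[_]xy_yxxxxx   read _ → write y, move ←, go to A
A | [_]yxy_yxxxxx   read _ → write z, move →, go to A
A | z[y]xy_yxxxxx   read y → write x, move →, go to A
A | zx[x]y_yxxxxx   read x → write y, move ←, go to B
B | z[x]yy_yxxxxx   read x → write _, move ←, go to A
A | [z]_yy_yxxxxx
At halt the head is at cell -4.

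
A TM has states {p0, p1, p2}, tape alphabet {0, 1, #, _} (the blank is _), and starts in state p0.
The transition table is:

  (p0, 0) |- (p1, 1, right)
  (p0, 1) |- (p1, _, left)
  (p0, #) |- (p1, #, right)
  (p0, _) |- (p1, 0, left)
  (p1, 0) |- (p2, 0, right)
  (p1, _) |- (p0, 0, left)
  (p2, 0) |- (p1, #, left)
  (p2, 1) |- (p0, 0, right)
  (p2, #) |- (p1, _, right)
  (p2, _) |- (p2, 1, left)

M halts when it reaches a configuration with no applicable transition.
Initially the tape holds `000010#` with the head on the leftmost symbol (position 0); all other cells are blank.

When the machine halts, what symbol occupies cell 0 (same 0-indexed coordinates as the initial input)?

p0 | [0]00010#   read 0 → write 1, move right, go to p1
p1 | 1[0]0010#   read 0 → write 0, move right, go to p2
p2 | 10[0]010#   read 0 → write #, move left, go to p1
p1 | 1[0]#010#   read 0 → write 0, move right, go to p2
p2 | 10[#]010#   read # → write _, move right, go to p1
p1 | 10_[0]10#   read 0 → write 0, move right, go to p2
p2 | 10_0[1]0#   read 1 → write 0, move right, go to p0
p0 | 10_00[0]#   read 0 → write 1, move right, go to p1
p1 | 10_001[#]
Cell 0 holds 1 when M halts.

1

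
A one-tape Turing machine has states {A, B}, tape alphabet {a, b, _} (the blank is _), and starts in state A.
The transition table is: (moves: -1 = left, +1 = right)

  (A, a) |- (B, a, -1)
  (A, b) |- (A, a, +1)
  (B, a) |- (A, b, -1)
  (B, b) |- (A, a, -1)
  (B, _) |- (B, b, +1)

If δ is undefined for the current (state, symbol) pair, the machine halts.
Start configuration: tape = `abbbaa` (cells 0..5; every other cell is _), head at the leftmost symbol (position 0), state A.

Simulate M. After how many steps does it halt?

14

state=A head=0 tape=__[a]bbbaa   (A,a)→(B,a,-1)
state=B head=-1 tape=_[_]abbbaa   (B,_)→(B,b,+1)
state=B head=0 tape=_b[a]bbbaa   (B,a)→(A,b,-1)
state=A head=-1 tape=_[b]bbbbaa   (A,b)→(A,a,+1)
state=A head=0 tape=_a[b]bbbaa   (A,b)→(A,a,+1)
state=A head=1 tape=_aa[b]bbaa   (A,b)→(A,a,+1)
state=A head=2 tape=_aaa[b]baa   (A,b)→(A,a,+1)
state=A head=3 tape=_aaaa[b]aa   (A,b)→(A,a,+1)
state=A head=4 tape=_aaaaa[a]a   (A,a)→(B,a,-1)
state=B head=3 tape=_aaaa[a]aa   (B,a)→(A,b,-1)
state=A head=2 tape=_aaa[a]baa   (A,a)→(B,a,-1)
state=B head=1 tape=_aa[a]abaa   (B,a)→(A,b,-1)
state=A head=0 tape=_a[a]babaa   (A,a)→(B,a,-1)
state=B head=-1 tape=_[a]ababaa   (B,a)→(A,b,-1)
state=A head=-2 tape=[_]bababaa
M halts after 14 transitions.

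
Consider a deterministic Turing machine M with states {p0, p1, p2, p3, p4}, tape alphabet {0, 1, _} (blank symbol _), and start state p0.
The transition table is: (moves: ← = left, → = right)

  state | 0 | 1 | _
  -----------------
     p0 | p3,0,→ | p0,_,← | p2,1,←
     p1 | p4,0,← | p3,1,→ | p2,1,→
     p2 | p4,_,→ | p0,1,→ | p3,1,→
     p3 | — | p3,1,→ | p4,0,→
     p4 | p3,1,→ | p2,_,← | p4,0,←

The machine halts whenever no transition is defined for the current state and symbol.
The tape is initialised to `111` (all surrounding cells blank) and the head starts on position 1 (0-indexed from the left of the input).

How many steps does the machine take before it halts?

state=p0 head=1 tape=__1[1]1   (p0,1)→(p0,_,←)
state=p0 head=0 tape=__[1]_1   (p0,1)→(p0,_,←)
state=p0 head=-1 tape=_[_]__1   (p0,_)→(p2,1,←)
state=p2 head=-2 tape=[_]1__1   (p2,_)→(p3,1,→)
state=p3 head=-1 tape=1[1]__1   (p3,1)→(p3,1,→)
state=p3 head=0 tape=11[_]_1   (p3,_)→(p4,0,→)
state=p4 head=1 tape=110[_]1   (p4,_)→(p4,0,←)
state=p4 head=0 tape=11[0]01   (p4,0)→(p3,1,→)
state=p3 head=1 tape=111[0]1
M halts after 8 transitions.

8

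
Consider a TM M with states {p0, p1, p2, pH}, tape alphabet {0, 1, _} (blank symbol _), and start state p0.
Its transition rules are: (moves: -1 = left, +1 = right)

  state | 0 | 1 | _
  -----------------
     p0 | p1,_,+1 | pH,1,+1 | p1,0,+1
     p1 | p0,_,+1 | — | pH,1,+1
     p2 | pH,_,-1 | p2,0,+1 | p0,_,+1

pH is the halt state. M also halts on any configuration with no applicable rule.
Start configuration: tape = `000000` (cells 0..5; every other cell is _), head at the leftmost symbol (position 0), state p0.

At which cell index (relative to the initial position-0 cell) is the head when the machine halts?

8

p0 | [0]00000___   read 0 → write _, move +1, go to p1
p1 | _[0]0000___   read 0 → write _, move +1, go to p0
p0 | __[0]000___   read 0 → write _, move +1, go to p1
p1 | ___[0]00___   read 0 → write _, move +1, go to p0
p0 | ____[0]0___   read 0 → write _, move +1, go to p1
p1 | _____[0]___   read 0 → write _, move +1, go to p0
p0 | ______[_]__   read _ → write 0, move +1, go to p1
p1 | ______0[_]_   read _ → write 1, move +1, go to pH
pH | ______01[_]
At halt the head is at cell 8.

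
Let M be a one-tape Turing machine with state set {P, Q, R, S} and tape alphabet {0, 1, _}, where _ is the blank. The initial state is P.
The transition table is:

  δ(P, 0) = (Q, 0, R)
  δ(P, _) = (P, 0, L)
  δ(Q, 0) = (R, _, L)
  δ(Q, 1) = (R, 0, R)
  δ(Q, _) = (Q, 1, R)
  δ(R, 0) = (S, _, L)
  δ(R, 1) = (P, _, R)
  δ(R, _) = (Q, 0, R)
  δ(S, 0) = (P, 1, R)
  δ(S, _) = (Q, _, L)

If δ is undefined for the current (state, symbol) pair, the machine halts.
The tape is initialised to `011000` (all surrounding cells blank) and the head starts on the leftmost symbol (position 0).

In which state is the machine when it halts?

P | __[0]11000   read 0 → write 0, move R, go to Q
Q | __0[1]1000   read 1 → write 0, move R, go to R
R | __00[1]000   read 1 → write _, move R, go to P
P | __00_[0]00   read 0 → write 0, move R, go to Q
Q | __00_0[0]0   read 0 → write _, move L, go to R
R | __00_[0]_0   read 0 → write _, move L, go to S
S | __00[_]__0   read _ → write _, move L, go to Q
Q | __0[0]___0   read 0 → write _, move L, go to R
R | __[0]____0   read 0 → write _, move L, go to S
S | _[_]_____0   read _ → write _, move L, go to Q
Q | [_]______0   read _ → write 1, move R, go to Q
Q | 1[_]_____0   read _ → write 1, move R, go to Q
Q | 11[_]____0   read _ → write 1, move R, go to Q
Q | 111[_]___0   read _ → write 1, move R, go to Q
Q | 1111[_]__0   read _ → write 1, move R, go to Q
Q | 11111[_]_0   read _ → write 1, move R, go to Q
Q | 111111[_]0   read _ → write 1, move R, go to Q
Q | 1111111[0]   read 0 → write _, move L, go to R
R | 111111[1]_   read 1 → write _, move R, go to P
P | 111111_[_]   read _ → write 0, move L, go to P
P | 111111[_]0   read _ → write 0, move L, go to P
P | 11111[1]00
No transition is defined for (P, 1); M halts in state P.

P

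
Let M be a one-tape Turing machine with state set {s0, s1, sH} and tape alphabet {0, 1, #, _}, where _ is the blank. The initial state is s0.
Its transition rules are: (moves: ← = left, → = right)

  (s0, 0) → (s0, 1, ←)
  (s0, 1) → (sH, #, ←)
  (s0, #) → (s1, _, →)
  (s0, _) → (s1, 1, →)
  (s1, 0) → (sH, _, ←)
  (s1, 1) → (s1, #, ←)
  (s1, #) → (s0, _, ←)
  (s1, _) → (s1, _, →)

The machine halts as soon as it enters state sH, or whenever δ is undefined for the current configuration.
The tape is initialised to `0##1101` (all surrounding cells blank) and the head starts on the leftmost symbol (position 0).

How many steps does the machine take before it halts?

28

s0 | __[0]##1101   read 0 → write 1, move ←, go to s0
s0 | _[_]1##1101   read _ → write 1, move →, go to s1
s1 | _1[1]##1101   read 1 → write #, move ←, go to s1
s1 | _[1]###1101   read 1 → write #, move ←, go to s1
s1 | [_]####1101   read _ → write _, move →, go to s1
s1 | _[#]###1101   read # → write _, move ←, go to s0
s0 | [_]_###1101   read _ → write 1, move →, go to s1
s1 | 1[_]###1101   read _ → write _, move →, go to s1
s1 | 1_[#]##1101   read # → write _, move ←, go to s0
s0 | 1[_]_##1101   read _ → write 1, move →, go to s1
s1 | 11[_]##1101   read _ → write _, move →, go to s1
s1 | 11_[#]#1101   read # → write _, move ←, go to s0
s0 | 11[_]_#1101   read _ → write 1, move →, go to s1
s1 | 111[_]#1101   read _ → write _, move →, go to s1
s1 | 111_[#]1101   read # → write _, move ←, go to s0
s0 | 111[_]_1101   read _ → write 1, move →, go to s1
s1 | 1111[_]1101   read _ → write _, move →, go to s1
s1 | 1111_[1]101   read 1 → write #, move ←, go to s1
s1 | 1111[_]#101   read _ → write _, move →, go to s1
s1 | 1111_[#]101   read # → write _, move ←, go to s0
s0 | 1111[_]_101   read _ → write 1, move →, go to s1
s1 | 11111[_]101   read _ → write _, move →, go to s1
s1 | 11111_[1]01   read 1 → write #, move ←, go to s1
s1 | 11111[_]#01   read _ → write _, move →, go to s1
s1 | 11111_[#]01   read # → write _, move ←, go to s0
s0 | 11111[_]_01   read _ → write 1, move →, go to s1
s1 | 111111[_]01   read _ → write _, move →, go to s1
s1 | 111111_[0]1   read 0 → write _, move ←, go to sH
sH | 111111[_]_1
M halts after 28 transitions.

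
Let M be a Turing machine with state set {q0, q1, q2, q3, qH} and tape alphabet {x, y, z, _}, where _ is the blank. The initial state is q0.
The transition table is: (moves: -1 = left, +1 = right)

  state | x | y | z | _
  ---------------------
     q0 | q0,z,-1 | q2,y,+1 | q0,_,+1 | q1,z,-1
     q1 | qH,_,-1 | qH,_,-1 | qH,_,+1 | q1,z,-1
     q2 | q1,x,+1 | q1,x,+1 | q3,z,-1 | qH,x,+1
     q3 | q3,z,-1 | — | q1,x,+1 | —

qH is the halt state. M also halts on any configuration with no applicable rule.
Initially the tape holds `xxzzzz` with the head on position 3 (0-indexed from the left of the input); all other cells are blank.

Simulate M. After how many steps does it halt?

8

q0 | xxz[z]zz_   read z → write _, move +1, go to q0
q0 | xxz_[z]z_   read z → write _, move +1, go to q0
q0 | xxz__[z]_   read z → write _, move +1, go to q0
q0 | xxz___[_]   read _ → write z, move -1, go to q1
q1 | xxz__[_]z   read _ → write z, move -1, go to q1
q1 | xxz_[_]zz   read _ → write z, move -1, go to q1
q1 | xxz[_]zzz   read _ → write z, move -1, go to q1
q1 | xx[z]zzzz   read z → write _, move +1, go to qH
qH | xx_[z]zzz
M halts after 8 transitions.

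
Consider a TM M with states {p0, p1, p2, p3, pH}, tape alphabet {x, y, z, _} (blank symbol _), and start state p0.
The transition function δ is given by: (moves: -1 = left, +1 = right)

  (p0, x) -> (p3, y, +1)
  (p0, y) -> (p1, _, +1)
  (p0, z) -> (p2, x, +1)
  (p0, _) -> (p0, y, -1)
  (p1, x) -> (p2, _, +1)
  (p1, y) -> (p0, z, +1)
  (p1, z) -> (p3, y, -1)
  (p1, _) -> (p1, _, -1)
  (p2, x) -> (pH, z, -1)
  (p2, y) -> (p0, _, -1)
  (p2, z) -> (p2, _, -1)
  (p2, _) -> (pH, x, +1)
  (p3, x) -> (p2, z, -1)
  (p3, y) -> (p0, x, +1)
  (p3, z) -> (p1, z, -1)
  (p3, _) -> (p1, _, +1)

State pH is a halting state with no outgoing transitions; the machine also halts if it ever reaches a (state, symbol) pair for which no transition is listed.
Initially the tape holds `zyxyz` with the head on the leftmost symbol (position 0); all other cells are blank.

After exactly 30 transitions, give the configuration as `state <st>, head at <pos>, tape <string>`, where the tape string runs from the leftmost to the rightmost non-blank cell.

state=p0 head=0 tape=[z]yxyz   (p0,z)→(p2,x,+1)
state=p2 head=1 tape=x[y]xyz   (p2,y)→(p0,_,-1)
state=p0 head=0 tape=[x]_xyz   (p0,x)→(p3,y,+1)
state=p3 head=1 tape=y[_]xyz   (p3,_)→(p1,_,+1)
state=p1 head=2 tape=y_[x]yz   (p1,x)→(p2,_,+1)
state=p2 head=3 tape=y__[y]z   (p2,y)→(p0,_,-1)
state=p0 head=2 tape=y_[_]_z   (p0,_)→(p0,y,-1)
state=p0 head=1 tape=y[_]y_z   (p0,_)→(p0,y,-1)
state=p0 head=0 tape=[y]yy_z   (p0,y)→(p1,_,+1)
state=p1 head=1 tape=_[y]y_z   (p1,y)→(p0,z,+1)
state=p0 head=2 tape=_z[y]_z   (p0,y)→(p1,_,+1)
state=p1 head=3 tape=_z_[_]z   (p1,_)→(p1,_,-1)
state=p1 head=2 tape=_z[_]_z   (p1,_)→(p1,_,-1)
state=p1 head=1 tape=_[z]__z   (p1,z)→(p3,y,-1)
state=p3 head=0 tape=[_]y__z   (p3,_)→(p1,_,+1)
state=p1 head=1 tape=_[y]__z   (p1,y)→(p0,z,+1)
state=p0 head=2 tape=_z[_]_z   (p0,_)→(p0,y,-1)
state=p0 head=1 tape=_[z]y_z   (p0,z)→(p2,x,+1)
state=p2 head=2 tape=_x[y]_z   (p2,y)→(p0,_,-1)
state=p0 head=1 tape=_[x]__z   (p0,x)→(p3,y,+1)
state=p3 head=2 tape=_y[_]_z   (p3,_)→(p1,_,+1)
state=p1 head=3 tape=_y_[_]z   (p1,_)→(p1,_,-1)
state=p1 head=2 tape=_y[_]_z   (p1,_)→(p1,_,-1)
state=p1 head=1 tape=_[y]__z   (p1,y)→(p0,z,+1)
state=p0 head=2 tape=_z[_]_z   (p0,_)→(p0,y,-1)
state=p0 head=1 tape=_[z]y_z   (p0,z)→(p2,x,+1)
state=p2 head=2 tape=_x[y]_z   (p2,y)→(p0,_,-1)
state=p0 head=1 tape=_[x]__z   (p0,x)→(p3,y,+1)
state=p3 head=2 tape=_y[_]_z   (p3,_)→(p1,_,+1)
state=p1 head=3 tape=_y_[_]z   (p1,_)→(p1,_,-1)
state=p1 head=2 tape=_y[_]_z
After 30 steps: state p1, head at 2, tape y__z.

state p1, head at 2, tape y__z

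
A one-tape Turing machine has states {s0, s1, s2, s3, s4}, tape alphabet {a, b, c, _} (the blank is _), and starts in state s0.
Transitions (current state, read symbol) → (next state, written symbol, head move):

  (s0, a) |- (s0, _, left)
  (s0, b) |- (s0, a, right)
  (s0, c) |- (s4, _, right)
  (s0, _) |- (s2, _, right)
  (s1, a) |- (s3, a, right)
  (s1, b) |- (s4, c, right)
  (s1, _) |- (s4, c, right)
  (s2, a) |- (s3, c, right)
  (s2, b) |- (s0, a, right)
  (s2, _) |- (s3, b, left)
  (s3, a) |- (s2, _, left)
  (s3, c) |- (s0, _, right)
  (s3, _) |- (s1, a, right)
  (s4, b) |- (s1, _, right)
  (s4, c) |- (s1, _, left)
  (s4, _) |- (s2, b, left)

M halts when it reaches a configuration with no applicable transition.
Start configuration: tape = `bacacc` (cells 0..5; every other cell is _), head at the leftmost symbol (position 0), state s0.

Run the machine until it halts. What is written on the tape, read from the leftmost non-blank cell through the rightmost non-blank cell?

acbcacc

s0 | _[b]acacc   read b → write a, move right, go to s0
s0 | _a[a]cacc   read a → write _, move left, go to s0
s0 | _[a]_cacc   read a → write _, move left, go to s0
s0 | [_]__cacc   read _ → write _, move right, go to s2
s2 | _[_]_cacc   read _ → write b, move left, go to s3
s3 | [_]b_cacc   read _ → write a, move right, go to s1
s1 | a[b]_cacc   read b → write c, move right, go to s4
s4 | ac[_]cacc   read _ → write b, move left, go to s2
s2 | a[c]bcacc
The non-blank tape span at halt is acbcacc.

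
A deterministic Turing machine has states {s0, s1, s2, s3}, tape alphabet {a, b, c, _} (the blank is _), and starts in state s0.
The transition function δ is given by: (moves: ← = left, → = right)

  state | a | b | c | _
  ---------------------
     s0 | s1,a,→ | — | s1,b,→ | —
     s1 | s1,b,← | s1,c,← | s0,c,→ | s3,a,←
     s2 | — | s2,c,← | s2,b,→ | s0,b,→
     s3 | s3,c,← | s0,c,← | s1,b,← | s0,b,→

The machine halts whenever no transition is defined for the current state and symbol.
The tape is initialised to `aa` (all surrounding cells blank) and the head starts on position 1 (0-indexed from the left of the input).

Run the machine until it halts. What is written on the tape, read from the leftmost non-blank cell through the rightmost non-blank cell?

bacbcbc

s0 | ___a[a]___   read a → write a, move →, go to s1
s1 | ___aa[_]__   read _ → write a, move ←, go to s3
s3 | ___a[a]a__   read a → write c, move ←, go to s3
s3 | ___[a]ca__   read a → write c, move ←, go to s3
s3 | __[_]cca__   read _ → write b, move →, go to s0
s0 | __b[c]ca__   read c → write b, move →, go to s1
s1 | __bb[c]a__   read c → write c, move →, go to s0
s0 | __bbc[a]__   read a → write a, move →, go to s1
s1 | __bbca[_]_   read _ → write a, move ←, go to s3
s3 | __bbc[a]a_   read a → write c, move ←, go to s3
s3 | __bb[c]ca_   read c → write b, move ←, go to s1
s1 | __b[b]bca_   read b → write c, move ←, go to s1
s1 | __[b]cbca_   read b → write c, move ←, go to s1
s1 | _[_]ccbca_   read _ → write a, move ←, go to s3
s3 | [_]accbca_   read _ → write b, move →, go to s0
s0 | b[a]ccbca_   read a → write a, move →, go to s1
s1 | ba[c]cbca_   read c → write c, move →, go to s0
s0 | bac[c]bca_   read c → write b, move →, go to s1
s1 | bacb[b]ca_   read b → write c, move ←, go to s1
s1 | bac[b]cca_   read b → write c, move ←, go to s1
s1 | ba[c]ccca_   read c → write c, move →, go to s0
s0 | bac[c]cca_   read c → write b, move →, go to s1
s1 | bacb[c]ca_   read c → write c, move →, go to s0
s0 | bacbc[c]a_   read c → write b, move →, go to s1
s1 | bacbcb[a]_   read a → write b, move ←, go to s1
s1 | bacbc[b]b_   read b → write c, move ←, go to s1
s1 | bacb[c]cb_   read c → write c, move →, go to s0
s0 | bacbc[c]b_   read c → write b, move →, go to s1
s1 | bacbcb[b]_   read b → write c, move ←, go to s1
s1 | bacbc[b]c_   read b → write c, move ←, go to s1
s1 | bacb[c]cc_   read c → write c, move →, go to s0
s0 | bacbc[c]c_   read c → write b, move →, go to s1
s1 | bacbcb[c]_   read c → write c, move →, go to s0
s0 | bacbcbc[_]
The non-blank tape span at halt is bacbcbc.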